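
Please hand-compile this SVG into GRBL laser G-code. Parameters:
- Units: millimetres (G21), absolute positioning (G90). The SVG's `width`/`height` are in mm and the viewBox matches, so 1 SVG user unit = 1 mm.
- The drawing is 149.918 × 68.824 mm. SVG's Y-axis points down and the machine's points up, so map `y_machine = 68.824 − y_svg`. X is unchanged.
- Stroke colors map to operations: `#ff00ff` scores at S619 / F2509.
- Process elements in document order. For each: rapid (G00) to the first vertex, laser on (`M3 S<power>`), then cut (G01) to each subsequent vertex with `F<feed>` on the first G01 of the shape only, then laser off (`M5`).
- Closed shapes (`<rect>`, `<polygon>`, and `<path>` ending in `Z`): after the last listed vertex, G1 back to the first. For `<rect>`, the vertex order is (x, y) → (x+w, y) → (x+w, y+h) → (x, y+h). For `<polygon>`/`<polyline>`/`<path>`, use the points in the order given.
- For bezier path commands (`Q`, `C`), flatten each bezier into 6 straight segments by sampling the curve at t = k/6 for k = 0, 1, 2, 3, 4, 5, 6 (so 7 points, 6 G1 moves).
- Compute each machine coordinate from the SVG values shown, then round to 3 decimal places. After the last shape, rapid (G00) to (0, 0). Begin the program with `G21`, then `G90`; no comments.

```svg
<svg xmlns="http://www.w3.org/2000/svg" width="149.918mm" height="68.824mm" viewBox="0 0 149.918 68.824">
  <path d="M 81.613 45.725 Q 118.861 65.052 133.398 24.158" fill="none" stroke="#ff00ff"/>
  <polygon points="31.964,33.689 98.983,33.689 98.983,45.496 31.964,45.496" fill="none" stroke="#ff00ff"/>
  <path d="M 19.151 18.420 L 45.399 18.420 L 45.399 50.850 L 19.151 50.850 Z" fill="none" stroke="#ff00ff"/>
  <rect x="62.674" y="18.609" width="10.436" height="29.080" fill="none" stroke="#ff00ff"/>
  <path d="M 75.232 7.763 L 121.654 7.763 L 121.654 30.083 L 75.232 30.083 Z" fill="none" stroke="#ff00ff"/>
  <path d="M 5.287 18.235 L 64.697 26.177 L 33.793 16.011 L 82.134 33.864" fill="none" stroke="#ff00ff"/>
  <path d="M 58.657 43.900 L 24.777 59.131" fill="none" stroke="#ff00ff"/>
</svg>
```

viewBox `0 0 149.918 68.824` with mm width/height → 1 unit = 1 mm. Flip: y_m = 68.824 − y_svg.

**Shape 1** — `<path>` quadratic bezier, stroke `#ff00ff` → score (S619, F2509). Control points (SVG): P0=(81.613,45.725), P1=(118.861,65.052), P2=(133.398,24.158); sampled at t=k/6. Machine vertices: (81.613,23.099) → (93.398,18.329) → (103.922,16.906) → (113.183,18.827) → (121.183,24.095) → (127.921,32.707) → (133.398,44.666). Open path.

**Shape 2** — `<polygon>` rectangle, stroke `#ff00ff` → score (S619, F2509). Machine vertices: (31.964,35.135) → (98.983,35.135) → (98.983,23.328) → (31.964,23.328) → (31.964,35.135). Closed: final G1 returns to the first vertex.

**Shape 3** — `<path>` rectangle, stroke `#ff00ff` → score (S619, F2509). Machine vertices: (19.151,50.404) → (45.399,50.404) → (45.399,17.974) → (19.151,17.974) → (19.151,50.404). Closed: final G1 returns to the first vertex.

**Shape 4** — `<rect>` rectangle, stroke `#ff00ff` → score (S619, F2509). Machine vertices: (62.674,50.215) → (73.110,50.215) → (73.110,21.135) → (62.674,21.135) → (62.674,50.215). Closed: final G1 returns to the first vertex.

**Shape 5** — `<path>` rectangle, stroke `#ff00ff` → score (S619, F2509). Machine vertices: (75.232,61.061) → (121.654,61.061) → (121.654,38.741) → (75.232,38.741) → (75.232,61.061). Closed: final G1 returns to the first vertex.

**Shape 6** — `<path>` open polyline, stroke `#ff00ff` → score (S619, F2509). Machine vertices: (5.287,50.589) → (64.697,42.647) → (33.793,52.813) → (82.134,34.960). Open path.

**Shape 7** — `<path>` line segment, stroke `#ff00ff` → score (S619, F2509). Machine vertices: (58.657,24.924) → (24.777,9.693). Open path.

G21
G90
G00 X81.613 Y23.099
M3 S619
G01 X93.398 Y18.329 F2509
G01 X103.922 Y16.906
G01 X113.183 Y18.827
G01 X121.183 Y24.095
G01 X127.921 Y32.707
G01 X133.398 Y44.666
M5
G00 X31.964 Y35.135
M3 S619
G01 X98.983 Y35.135 F2509
G01 X98.983 Y23.328
G01 X31.964 Y23.328
G01 X31.964 Y35.135
M5
G00 X19.151 Y50.404
M3 S619
G01 X45.399 Y50.404 F2509
G01 X45.399 Y17.974
G01 X19.151 Y17.974
G01 X19.151 Y50.404
M5
G00 X62.674 Y50.215
M3 S619
G01 X73.110 Y50.215 F2509
G01 X73.110 Y21.135
G01 X62.674 Y21.135
G01 X62.674 Y50.215
M5
G00 X75.232 Y61.061
M3 S619
G01 X121.654 Y61.061 F2509
G01 X121.654 Y38.741
G01 X75.232 Y38.741
G01 X75.232 Y61.061
M5
G00 X5.287 Y50.589
M3 S619
G01 X64.697 Y42.647 F2509
G01 X33.793 Y52.813
G01 X82.134 Y34.960
M5
G00 X58.657 Y24.924
M3 S619
G01 X24.777 Y9.693 F2509
M5
G00 X0.000 Y0.000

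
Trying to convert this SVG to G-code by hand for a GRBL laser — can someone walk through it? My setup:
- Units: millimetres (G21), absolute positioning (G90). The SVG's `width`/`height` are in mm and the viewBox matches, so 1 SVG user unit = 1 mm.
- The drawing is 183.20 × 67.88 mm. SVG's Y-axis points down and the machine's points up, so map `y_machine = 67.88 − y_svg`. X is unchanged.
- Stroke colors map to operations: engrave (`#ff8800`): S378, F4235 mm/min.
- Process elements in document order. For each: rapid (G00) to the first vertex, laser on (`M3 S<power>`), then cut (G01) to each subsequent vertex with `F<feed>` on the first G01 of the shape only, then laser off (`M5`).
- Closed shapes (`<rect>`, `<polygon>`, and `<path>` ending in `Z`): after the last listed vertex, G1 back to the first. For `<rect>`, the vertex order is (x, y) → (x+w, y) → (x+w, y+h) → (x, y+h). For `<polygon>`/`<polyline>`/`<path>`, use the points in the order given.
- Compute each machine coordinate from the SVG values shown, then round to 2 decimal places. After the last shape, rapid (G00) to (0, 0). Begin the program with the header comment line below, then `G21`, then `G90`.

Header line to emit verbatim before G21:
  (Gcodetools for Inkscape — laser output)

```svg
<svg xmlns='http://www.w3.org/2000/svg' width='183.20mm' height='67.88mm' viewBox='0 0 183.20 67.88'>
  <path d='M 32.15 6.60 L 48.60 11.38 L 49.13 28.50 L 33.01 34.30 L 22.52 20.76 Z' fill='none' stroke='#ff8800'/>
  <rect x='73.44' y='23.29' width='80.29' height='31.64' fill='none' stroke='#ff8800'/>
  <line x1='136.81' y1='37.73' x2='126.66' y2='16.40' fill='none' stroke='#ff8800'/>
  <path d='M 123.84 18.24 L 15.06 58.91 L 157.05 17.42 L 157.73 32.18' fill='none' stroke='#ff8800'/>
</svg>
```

1 u = 1 mm; y_m = 67.88 − y.

[1] `<path>` regular polygon, #ff8800→engrave S378 F4235: (32.15,61.28) → (48.60,56.50) → (49.13,39.38) → (33.01,33.58) → (22.52,47.12) → (32.15,61.28) (closed)

[2] `<rect>` rectangle, #ff8800→engrave S378 F4235: (73.44,44.59) → (153.73,44.59) → (153.73,12.95) → (73.44,12.95) → (73.44,44.59) (closed)

[3] `<line>` line segment, #ff8800→engrave S378 F4235: (136.81,30.15) → (126.66,51.48)

[4] `<path>` open polyline, #ff8800→engrave S378 F4235: (123.84,49.64) → (15.06,8.97) → (157.05,50.46) → (157.73,35.70)

(Gcodetools for Inkscape — laser output)
G21
G90
G00 X32.15 Y61.28
M3 S378
G01 X48.60 Y56.50 F4235
G01 X49.13 Y39.38
G01 X33.01 Y33.58
G01 X22.52 Y47.12
G01 X32.15 Y61.28
M5
G00 X73.44 Y44.59
M3 S378
G01 X153.73 Y44.59 F4235
G01 X153.73 Y12.95
G01 X73.44 Y12.95
G01 X73.44 Y44.59
M5
G00 X136.81 Y30.15
M3 S378
G01 X126.66 Y51.48 F4235
M5
G00 X123.84 Y49.64
M3 S378
G01 X15.06 Y8.97 F4235
G01 X157.05 Y50.46
G01 X157.73 Y35.70
M5
G00 X0.00 Y0.00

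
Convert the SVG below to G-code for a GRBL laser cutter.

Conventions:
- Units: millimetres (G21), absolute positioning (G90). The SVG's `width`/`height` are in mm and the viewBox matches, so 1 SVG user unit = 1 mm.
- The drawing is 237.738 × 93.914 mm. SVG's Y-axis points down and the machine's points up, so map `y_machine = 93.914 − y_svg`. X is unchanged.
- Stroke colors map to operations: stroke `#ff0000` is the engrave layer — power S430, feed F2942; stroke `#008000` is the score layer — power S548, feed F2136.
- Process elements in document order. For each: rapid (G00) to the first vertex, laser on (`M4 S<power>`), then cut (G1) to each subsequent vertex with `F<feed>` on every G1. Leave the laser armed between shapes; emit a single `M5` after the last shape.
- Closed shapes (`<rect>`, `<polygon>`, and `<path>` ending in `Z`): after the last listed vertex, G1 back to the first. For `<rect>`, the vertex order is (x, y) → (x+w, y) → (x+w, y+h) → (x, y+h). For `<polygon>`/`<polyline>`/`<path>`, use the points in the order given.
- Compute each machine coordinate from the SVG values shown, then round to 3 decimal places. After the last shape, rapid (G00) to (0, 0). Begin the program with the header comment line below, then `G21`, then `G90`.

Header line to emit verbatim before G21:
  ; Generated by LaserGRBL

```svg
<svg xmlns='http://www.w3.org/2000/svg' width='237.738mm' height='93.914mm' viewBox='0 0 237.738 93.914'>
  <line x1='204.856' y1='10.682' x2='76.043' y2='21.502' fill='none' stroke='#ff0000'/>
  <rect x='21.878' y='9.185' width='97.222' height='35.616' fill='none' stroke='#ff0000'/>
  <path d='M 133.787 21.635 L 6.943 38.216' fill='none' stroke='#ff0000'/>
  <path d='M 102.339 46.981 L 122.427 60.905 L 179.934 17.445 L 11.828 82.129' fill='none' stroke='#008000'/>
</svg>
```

; Generated by LaserGRBL
G21
G90
G00 X204.856 Y83.232
M4 S430
G1 X76.043 Y72.412 F2942
G00 X21.878 Y84.729
M4 S430
G1 X119.100 Y84.729 F2942
G1 X119.100 Y49.113 F2942
G1 X21.878 Y49.113 F2942
G1 X21.878 Y84.729 F2942
G00 X133.787 Y72.279
M4 S430
G1 X6.943 Y55.698 F2942
G00 X102.339 Y46.933
M4 S548
G1 X122.427 Y33.009 F2136
G1 X179.934 Y76.469 F2136
G1 X11.828 Y11.785 F2136
M5
G00 X0.000 Y0.000

viewBox `0 0 237.738 93.914` with mm width/height → 1 unit = 1 mm. Flip: y_m = 93.914 − y_svg.

**Shape 1** — `<line>` line segment, stroke `#ff0000` → engrave (S430, F2942). Machine vertices: (204.856,83.232) → (76.043,72.412). Open path.

**Shape 2** — `<rect>` rectangle, stroke `#ff0000` → engrave (S430, F2942). Machine vertices: (21.878,84.729) → (119.100,84.729) → (119.100,49.113) → (21.878,49.113) → (21.878,84.729). Closed: final G1 returns to the first vertex.

**Shape 3** — `<path>` line segment, stroke `#ff0000` → engrave (S430, F2942). Machine vertices: (133.787,72.279) → (6.943,55.698). Open path.

**Shape 4** — `<path>` open polyline, stroke `#008000` → score (S548, F2136). Machine vertices: (102.339,46.933) → (122.427,33.009) → (179.934,76.469) → (11.828,11.785). Open path.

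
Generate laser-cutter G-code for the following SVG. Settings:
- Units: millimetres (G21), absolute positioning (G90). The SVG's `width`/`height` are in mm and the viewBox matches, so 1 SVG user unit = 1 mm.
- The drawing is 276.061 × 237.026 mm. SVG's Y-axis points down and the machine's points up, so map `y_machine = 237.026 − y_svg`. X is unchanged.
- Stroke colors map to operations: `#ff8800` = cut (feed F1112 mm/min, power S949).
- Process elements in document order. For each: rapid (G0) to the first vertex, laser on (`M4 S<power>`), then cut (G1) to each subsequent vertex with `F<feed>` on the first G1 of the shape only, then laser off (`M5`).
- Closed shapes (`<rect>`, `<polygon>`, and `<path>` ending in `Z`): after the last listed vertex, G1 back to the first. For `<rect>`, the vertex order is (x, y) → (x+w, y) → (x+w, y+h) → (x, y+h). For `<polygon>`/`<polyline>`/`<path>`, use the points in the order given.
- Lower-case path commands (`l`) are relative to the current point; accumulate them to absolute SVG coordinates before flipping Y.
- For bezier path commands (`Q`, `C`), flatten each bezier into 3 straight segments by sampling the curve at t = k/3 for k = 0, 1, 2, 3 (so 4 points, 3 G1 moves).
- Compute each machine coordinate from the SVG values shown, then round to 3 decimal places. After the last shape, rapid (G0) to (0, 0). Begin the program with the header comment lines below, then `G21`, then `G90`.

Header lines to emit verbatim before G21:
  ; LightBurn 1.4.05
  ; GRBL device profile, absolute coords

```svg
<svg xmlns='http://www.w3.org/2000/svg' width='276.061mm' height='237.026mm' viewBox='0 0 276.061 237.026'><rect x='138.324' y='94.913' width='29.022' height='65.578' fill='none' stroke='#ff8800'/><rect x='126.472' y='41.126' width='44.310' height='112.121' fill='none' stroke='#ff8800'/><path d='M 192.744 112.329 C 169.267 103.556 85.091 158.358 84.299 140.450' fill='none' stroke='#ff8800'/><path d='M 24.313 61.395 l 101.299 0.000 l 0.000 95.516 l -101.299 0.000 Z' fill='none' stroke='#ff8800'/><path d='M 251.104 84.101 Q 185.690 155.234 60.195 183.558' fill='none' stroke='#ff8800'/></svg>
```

Since the viewBox matches the mm dimensions, user units are millimetres directly. The only transform is the Y-flip y_m = 237.026 − y_svg.

Shape 1 is a rectangle drawn with `<rect>`. Its stroke #ff8800 means cut at S949, F1112. After flipping Y the toolpath is (138.324,142.113) → (167.346,142.113) → (167.346,76.535) → (138.324,76.535) → (138.324,142.113), returning to the start.

Shape 2 is a rectangle drawn with `<rect>`. Its stroke #ff8800 means cut at S949, F1112. After flipping Y the toolpath is (126.472,195.900) → (170.782,195.900) → (170.782,83.779) → (126.472,83.779) → (126.472,195.900), returning to the start.

Shape 3 is a cubic bezier drawn with `<path>`. Its stroke #ff8800 means cut at S949, F1112. After flipping Y the toolpath is (192.744,124.697) → (154.370,117.326) → (107.549,97.857) → (84.299,96.576).

Shape 4 is a rectangle drawn with `<path>`. Its stroke #ff8800 means cut at S949, F1112. After flipping Y the toolpath is (24.313,175.631) → (125.612,175.631) → (125.612,80.115) → (24.313,80.115) → (24.313,175.631), returning to the start.

Shape 5 is a quadratic bezier drawn with `<path>`. Its stroke #ff8800 means cut at S949, F1112. After flipping Y the toolpath is (251.104,152.925) → (200.819,110.260) → (137.183,77.107) → (60.195,53.468).

; LightBurn 1.4.05
; GRBL device profile, absolute coords
G21
G90
G0 X138.324 Y142.113
M4 S949
G1 X167.346 Y142.113 F1112
G1 X167.346 Y76.535
G1 X138.324 Y76.535
G1 X138.324 Y142.113
M5
G0 X126.472 Y195.900
M4 S949
G1 X170.782 Y195.900 F1112
G1 X170.782 Y83.779
G1 X126.472 Y83.779
G1 X126.472 Y195.900
M5
G0 X192.744 Y124.697
M4 S949
G1 X154.370 Y117.326 F1112
G1 X107.549 Y97.857
G1 X84.299 Y96.576
M5
G0 X24.313 Y175.631
M4 S949
G1 X125.612 Y175.631 F1112
G1 X125.612 Y80.115
G1 X24.313 Y80.115
G1 X24.313 Y175.631
M5
G0 X251.104 Y152.925
M4 S949
G1 X200.819 Y110.260 F1112
G1 X137.183 Y77.107
G1 X60.195 Y53.468
M5
G0 X0.000 Y0.000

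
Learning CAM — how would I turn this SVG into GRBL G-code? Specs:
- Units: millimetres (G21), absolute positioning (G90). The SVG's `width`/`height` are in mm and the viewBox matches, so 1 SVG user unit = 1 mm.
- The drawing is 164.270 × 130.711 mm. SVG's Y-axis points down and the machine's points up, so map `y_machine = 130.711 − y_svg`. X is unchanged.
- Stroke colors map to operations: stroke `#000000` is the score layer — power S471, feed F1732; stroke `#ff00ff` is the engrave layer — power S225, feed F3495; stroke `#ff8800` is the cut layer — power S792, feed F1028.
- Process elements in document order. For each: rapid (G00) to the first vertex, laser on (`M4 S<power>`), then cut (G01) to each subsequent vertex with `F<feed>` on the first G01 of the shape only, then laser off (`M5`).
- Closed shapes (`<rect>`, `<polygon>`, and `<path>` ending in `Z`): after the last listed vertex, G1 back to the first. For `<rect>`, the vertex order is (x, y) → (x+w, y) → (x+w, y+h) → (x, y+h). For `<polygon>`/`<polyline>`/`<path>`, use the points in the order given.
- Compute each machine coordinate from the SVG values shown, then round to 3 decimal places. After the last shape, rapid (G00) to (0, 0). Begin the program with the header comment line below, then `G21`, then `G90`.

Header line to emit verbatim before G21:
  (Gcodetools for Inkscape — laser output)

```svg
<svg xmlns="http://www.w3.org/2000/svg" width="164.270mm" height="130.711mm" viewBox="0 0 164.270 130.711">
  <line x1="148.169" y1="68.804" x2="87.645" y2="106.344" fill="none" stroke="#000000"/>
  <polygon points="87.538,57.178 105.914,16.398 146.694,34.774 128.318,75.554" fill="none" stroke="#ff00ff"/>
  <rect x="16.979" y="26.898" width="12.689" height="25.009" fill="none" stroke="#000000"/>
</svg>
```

(Gcodetools for Inkscape — laser output)
G21
G90
G00 X148.169 Y61.907
M4 S471
G01 X87.645 Y24.367 F1732
M5
G00 X87.538 Y73.533
M4 S225
G01 X105.914 Y114.313 F3495
G01 X146.694 Y95.937
G01 X128.318 Y55.157
G01 X87.538 Y73.533
M5
G00 X16.979 Y103.813
M4 S471
G01 X29.668 Y103.813 F1732
G01 X29.668 Y78.804
G01 X16.979 Y78.804
G01 X16.979 Y103.813
M5
G00 X0.000 Y0.000

Since the viewBox matches the mm dimensions, user units are millimetres directly. The only transform is the Y-flip y_m = 130.711 − y_svg.

Shape 1 is a line segment drawn with `<line>`. Its stroke #000000 means score at S471, F1732. After flipping Y the toolpath is (148.169,61.907) → (87.645,24.367).

Shape 2 is a regular polygon drawn with `<polygon>`. Its stroke #ff00ff means engrave at S225, F3495. After flipping Y the toolpath is (87.538,73.533) → (105.914,114.313) → (146.694,95.937) → (128.318,55.157) → (87.538,73.533), returning to the start.

Shape 3 is a rectangle drawn with `<rect>`. Its stroke #000000 means score at S471, F1732. After flipping Y the toolpath is (16.979,103.813) → (29.668,103.813) → (29.668,78.804) → (16.979,78.804) → (16.979,103.813), returning to the start.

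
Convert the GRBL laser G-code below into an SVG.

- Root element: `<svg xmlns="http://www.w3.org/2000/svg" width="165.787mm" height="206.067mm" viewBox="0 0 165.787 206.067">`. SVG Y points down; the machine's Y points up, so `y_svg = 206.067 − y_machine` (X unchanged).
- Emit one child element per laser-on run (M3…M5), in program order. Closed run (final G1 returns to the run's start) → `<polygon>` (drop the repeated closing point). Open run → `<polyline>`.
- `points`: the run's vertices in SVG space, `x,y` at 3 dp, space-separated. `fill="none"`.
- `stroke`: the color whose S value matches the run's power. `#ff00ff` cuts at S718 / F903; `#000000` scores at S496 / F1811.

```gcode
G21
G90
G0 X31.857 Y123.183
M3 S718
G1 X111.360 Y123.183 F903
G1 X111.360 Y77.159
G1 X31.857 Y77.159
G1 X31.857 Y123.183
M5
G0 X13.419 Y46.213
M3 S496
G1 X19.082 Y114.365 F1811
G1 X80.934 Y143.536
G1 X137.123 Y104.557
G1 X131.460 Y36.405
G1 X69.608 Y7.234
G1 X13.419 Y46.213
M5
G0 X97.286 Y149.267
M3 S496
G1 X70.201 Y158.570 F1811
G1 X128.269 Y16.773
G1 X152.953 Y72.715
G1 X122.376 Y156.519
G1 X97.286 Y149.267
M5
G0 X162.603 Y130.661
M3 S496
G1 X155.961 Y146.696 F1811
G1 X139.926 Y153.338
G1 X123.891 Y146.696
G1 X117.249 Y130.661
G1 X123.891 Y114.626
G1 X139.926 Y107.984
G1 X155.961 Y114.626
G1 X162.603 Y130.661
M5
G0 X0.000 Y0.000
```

y_svg = 206.067 − y_m.

[1] S718→`#ff00ff` (cut); closed run; points: 31.857,82.884 111.360,82.884 111.360,128.908 31.857,128.908

[2] S496→`#000000` (score); closed run; points: 13.419,159.854 19.082,91.702 80.934,62.531 137.123,101.510 131.460,169.662 69.608,198.833

[3] S496→`#000000` (score); closed run; points: 97.286,56.800 70.201,47.497 128.269,189.294 152.953,133.352 122.376,49.548

[4] S496→`#000000` (score); closed run; points: 162.603,75.406 155.961,59.371 139.926,52.729 123.891,59.371 117.249,75.406 123.891,91.441 139.926,98.083 155.961,91.441

<svg xmlns="http://www.w3.org/2000/svg" width="165.787mm" height="206.067mm" viewBox="0 0 165.787 206.067">
  <polygon points="31.857,82.884 111.360,82.884 111.360,128.908 31.857,128.908" fill="none" stroke="#ff00ff"/>
  <polygon points="13.419,159.854 19.082,91.702 80.934,62.531 137.123,101.510 131.460,169.662 69.608,198.833" fill="none" stroke="#000000"/>
  <polygon points="97.286,56.800 70.201,47.497 128.269,189.294 152.953,133.352 122.376,49.548" fill="none" stroke="#000000"/>
  <polygon points="162.603,75.406 155.961,59.371 139.926,52.729 123.891,59.371 117.249,75.406 123.891,91.441 139.926,98.083 155.961,91.441" fill="none" stroke="#000000"/>
</svg>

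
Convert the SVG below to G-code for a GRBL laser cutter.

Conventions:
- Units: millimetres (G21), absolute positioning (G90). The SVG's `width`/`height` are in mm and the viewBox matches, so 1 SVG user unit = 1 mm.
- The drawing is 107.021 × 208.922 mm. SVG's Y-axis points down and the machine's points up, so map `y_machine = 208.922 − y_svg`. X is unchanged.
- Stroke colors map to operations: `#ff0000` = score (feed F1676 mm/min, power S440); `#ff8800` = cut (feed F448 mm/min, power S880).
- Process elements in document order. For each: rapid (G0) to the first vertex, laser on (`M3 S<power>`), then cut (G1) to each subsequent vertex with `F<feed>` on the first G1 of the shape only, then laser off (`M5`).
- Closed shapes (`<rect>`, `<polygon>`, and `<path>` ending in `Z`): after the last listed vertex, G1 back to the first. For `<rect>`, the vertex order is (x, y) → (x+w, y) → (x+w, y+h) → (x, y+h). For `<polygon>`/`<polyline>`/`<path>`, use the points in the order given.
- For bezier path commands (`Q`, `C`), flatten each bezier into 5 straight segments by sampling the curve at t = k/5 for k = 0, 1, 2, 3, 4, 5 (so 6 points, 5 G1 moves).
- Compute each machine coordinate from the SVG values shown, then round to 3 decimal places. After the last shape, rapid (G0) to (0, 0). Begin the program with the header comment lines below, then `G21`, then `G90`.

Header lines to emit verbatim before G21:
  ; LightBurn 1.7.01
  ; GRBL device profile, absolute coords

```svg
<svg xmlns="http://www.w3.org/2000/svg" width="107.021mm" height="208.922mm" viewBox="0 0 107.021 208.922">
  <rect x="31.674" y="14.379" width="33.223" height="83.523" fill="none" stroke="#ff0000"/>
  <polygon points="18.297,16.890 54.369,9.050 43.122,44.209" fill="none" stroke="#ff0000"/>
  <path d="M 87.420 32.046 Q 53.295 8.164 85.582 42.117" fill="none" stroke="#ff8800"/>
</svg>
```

1 u = 1 mm; y_m = 208.922 − y.

[1] `<rect>` rectangle, #ff0000→score S440 F1676: (31.674,194.543) → (64.897,194.543) → (64.897,111.020) → (31.674,111.020) → (31.674,194.543) (closed)

[2] `<polygon>` regular polygon, #ff0000→score S440 F1676: (18.297,192.032) → (54.369,199.872) → (43.122,164.713) → (18.297,192.032) (closed)

[3] `<path>` quadratic bezier, #ff8800→cut S880 F448: (87.420,176.876) → (76.426,184.115) → (70.746,186.728) → (70.378,184.714) → (75.324,178.073) → (85.582,166.805)

; LightBurn 1.7.01
; GRBL device profile, absolute coords
G21
G90
G0 X31.674 Y194.543
M3 S440
G1 X64.897 Y194.543 F1676
G1 X64.897 Y111.020
G1 X31.674 Y111.020
G1 X31.674 Y194.543
M5
G0 X18.297 Y192.032
M3 S440
G1 X54.369 Y199.872 F1676
G1 X43.122 Y164.713
G1 X18.297 Y192.032
M5
G0 X87.420 Y176.876
M3 S880
G1 X76.426 Y184.115 F448
G1 X70.746 Y186.728
G1 X70.378 Y184.714
G1 X75.324 Y178.073
G1 X85.582 Y166.805
M5
G0 X0.000 Y0.000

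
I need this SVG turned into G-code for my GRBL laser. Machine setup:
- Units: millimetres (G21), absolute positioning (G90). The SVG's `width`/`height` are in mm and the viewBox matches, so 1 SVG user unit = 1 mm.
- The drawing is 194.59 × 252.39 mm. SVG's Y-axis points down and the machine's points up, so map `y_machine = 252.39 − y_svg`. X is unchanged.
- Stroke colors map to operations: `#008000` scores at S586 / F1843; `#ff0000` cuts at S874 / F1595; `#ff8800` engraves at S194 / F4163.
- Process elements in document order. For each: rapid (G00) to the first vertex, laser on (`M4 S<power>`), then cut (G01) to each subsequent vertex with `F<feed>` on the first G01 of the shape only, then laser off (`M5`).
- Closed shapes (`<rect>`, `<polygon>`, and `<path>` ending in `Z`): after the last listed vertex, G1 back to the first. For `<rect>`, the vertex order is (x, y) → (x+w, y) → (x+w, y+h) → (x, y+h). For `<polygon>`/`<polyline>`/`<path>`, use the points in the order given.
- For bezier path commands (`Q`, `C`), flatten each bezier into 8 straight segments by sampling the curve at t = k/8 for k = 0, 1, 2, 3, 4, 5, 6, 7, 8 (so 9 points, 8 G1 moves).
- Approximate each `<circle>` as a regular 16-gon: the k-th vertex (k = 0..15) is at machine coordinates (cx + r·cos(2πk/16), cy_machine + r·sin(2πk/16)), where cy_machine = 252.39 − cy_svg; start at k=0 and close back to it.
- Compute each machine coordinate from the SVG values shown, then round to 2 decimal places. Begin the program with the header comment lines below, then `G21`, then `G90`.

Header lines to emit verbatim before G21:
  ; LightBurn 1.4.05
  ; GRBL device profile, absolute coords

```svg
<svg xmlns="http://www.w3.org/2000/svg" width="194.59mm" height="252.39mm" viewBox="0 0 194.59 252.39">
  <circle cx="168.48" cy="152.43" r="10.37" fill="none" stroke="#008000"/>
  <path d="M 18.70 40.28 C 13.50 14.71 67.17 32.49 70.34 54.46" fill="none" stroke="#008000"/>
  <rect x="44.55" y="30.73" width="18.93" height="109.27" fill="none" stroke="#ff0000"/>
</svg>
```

; LightBurn 1.4.05
; GRBL device profile, absolute coords
G21
G90
G00 X178.85 Y99.96
M4 S586
G01 X178.06 Y103.93 F1843
G01 X175.81 Y107.29
G01 X172.45 Y109.54
G01 X168.48 Y110.33
G01 X164.51 Y109.54
G01 X161.15 Y107.29
G01 X158.90 Y103.93
G01 X158.11 Y99.96
G01 X158.90 Y95.99
G01 X161.15 Y92.63
G01 X164.51 Y90.38
G01 X168.48 Y89.59
G01 X172.45 Y90.38
G01 X175.81 Y92.63
G01 X178.06 Y95.99
G01 X178.85 Y99.96
M5
G00 X18.70 Y212.11
M4 S586
G01 X19.30 Y219.74 F1843
G01 X24.13 Y223.77
G01 X31.92 Y224.65
G01 X41.38 Y222.85
G01 X51.24 Y218.81
G01 X60.20 Y213.01
G01 X67.00 Y205.90
G01 X70.34 Y197.93
M5
G00 X44.55 Y221.66
M4 S874
G01 X63.48 Y221.66 F1595
G01 X63.48 Y112.39
G01 X44.55 Y112.39
G01 X44.55 Y221.66
M5

Since the viewBox matches the mm dimensions, user units are millimetres directly. The only transform is the Y-flip y_m = 252.39 − y_svg.

Shape 1 is a circle drawn with `<circle>`. Its stroke #008000 means score at S586, F1843. After flipping Y the toolpath is (178.85,99.96) → (178.06,103.93) → (175.81,107.29) → (172.45,109.54) → (168.48,110.33) → (164.51,109.54) → (161.15,107.29) → (158.90,103.93) → (158.11,99.96) → (158.90,95.99) → (161.15,92.63) → (164.51,90.38) → (168.48,89.59) → (172.45,90.38) → (175.81,92.63) → (178.06,95.99) → (178.85,99.96), returning to the start.

Shape 2 is a cubic bezier drawn with `<path>`. Its stroke #008000 means score at S586, F1843. After flipping Y the toolpath is (18.70,212.11) → (19.30,219.74) → (24.13,223.77) → (31.92,224.65) → (41.38,222.85) → (51.24,218.81) → (60.20,213.01) → (67.00,205.90) → (70.34,197.93).

Shape 3 is a rectangle drawn with `<rect>`. Its stroke #ff0000 means cut at S874, F1595. After flipping Y the toolpath is (44.55,221.66) → (63.48,221.66) → (63.48,112.39) → (44.55,112.39) → (44.55,221.66), returning to the start.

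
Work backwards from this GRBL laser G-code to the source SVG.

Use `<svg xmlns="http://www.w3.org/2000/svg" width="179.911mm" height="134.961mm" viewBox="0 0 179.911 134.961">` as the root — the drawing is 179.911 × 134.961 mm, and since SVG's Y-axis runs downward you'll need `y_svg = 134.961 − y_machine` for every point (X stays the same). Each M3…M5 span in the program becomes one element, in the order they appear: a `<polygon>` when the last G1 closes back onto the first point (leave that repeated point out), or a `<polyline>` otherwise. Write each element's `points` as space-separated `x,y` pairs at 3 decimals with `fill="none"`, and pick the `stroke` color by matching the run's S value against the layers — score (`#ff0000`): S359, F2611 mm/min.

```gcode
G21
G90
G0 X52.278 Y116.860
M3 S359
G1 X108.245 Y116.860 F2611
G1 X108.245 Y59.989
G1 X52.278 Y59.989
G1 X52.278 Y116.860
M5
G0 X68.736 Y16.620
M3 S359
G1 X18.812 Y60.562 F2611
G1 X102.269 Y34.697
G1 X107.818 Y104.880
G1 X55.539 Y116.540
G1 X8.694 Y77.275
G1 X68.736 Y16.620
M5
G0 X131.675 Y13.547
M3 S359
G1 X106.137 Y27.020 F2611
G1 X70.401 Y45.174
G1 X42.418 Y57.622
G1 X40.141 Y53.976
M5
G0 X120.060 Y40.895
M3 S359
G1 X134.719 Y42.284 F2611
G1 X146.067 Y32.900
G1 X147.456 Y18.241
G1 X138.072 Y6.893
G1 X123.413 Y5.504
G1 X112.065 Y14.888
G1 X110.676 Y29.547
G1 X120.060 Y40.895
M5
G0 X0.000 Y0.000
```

Machine Y-up, SVG Y-down with viewBox height 134.961, so y_svg = 134.961 − y_machine; X carries over. Every run uses S359, so all elements get stroke `#ff0000` (score).

Run 1: The run returns to its start, so emit a `<polygon>` with points (Y-flipped): 52.278,18.101 108.245,18.101 108.245,74.972 52.278,74.972.

Run 2: The run returns to its start, so emit a `<polygon>` with points (Y-flipped): 68.736,118.341 18.812,74.399 102.269,100.264 107.818,30.081 55.539,18.421 8.694,57.686.

Run 3: The run is open, so emit a `<polyline>` with points (Y-flipped): 131.675,121.414 106.137,107.941 70.401,89.787 42.418,77.339 40.141,80.985.

Run 4: The run returns to its start, so emit a `<polygon>` with points (Y-flipped): 120.060,94.066 134.719,92.677 146.067,102.061 147.456,116.720 138.072,128.068 123.413,129.457 112.065,120.073 110.676,105.414.

<svg xmlns="http://www.w3.org/2000/svg" width="179.911mm" height="134.961mm" viewBox="0 0 179.911 134.961">
  <polygon points="52.278,18.101 108.245,18.101 108.245,74.972 52.278,74.972" fill="none" stroke="#ff0000"/>
  <polygon points="68.736,118.341 18.812,74.399 102.269,100.264 107.818,30.081 55.539,18.421 8.694,57.686" fill="none" stroke="#ff0000"/>
  <polyline points="131.675,121.414 106.137,107.941 70.401,89.787 42.418,77.339 40.141,80.985" fill="none" stroke="#ff0000"/>
  <polygon points="120.060,94.066 134.719,92.677 146.067,102.061 147.456,116.720 138.072,128.068 123.413,129.457 112.065,120.073 110.676,105.414" fill="none" stroke="#ff0000"/>
</svg>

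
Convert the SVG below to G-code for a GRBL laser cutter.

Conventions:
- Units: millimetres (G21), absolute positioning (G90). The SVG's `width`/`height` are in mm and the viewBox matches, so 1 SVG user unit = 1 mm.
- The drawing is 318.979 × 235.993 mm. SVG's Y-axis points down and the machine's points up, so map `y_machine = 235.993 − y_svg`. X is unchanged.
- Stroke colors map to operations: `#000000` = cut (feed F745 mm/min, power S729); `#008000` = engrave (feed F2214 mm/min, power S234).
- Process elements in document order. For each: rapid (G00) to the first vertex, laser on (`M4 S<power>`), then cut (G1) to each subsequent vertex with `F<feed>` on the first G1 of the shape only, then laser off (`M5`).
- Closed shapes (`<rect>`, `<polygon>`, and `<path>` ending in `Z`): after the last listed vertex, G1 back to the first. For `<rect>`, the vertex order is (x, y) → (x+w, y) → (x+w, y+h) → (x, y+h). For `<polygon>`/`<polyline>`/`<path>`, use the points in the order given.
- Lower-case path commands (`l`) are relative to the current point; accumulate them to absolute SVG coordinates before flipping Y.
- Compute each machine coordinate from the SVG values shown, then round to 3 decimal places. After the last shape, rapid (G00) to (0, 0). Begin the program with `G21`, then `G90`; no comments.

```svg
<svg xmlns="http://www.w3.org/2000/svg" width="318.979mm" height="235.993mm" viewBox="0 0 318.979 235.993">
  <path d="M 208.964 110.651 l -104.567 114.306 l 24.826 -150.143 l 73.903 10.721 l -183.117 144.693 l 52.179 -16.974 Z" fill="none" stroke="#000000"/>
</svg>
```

viewBox `0 0 318.979 235.993` with mm width/height → 1 unit = 1 mm. Flip: y_m = 235.993 − y_svg.

**Shape 1** — `<path>` closed polygon, stroke `#000000` → cut (S729, F745). Machine vertices: (208.964,125.342) → (104.397,11.036) → (129.223,161.179) → (203.126,150.458) → (20.009,5.765) → (72.188,22.739) → (208.964,125.342). Closed: final G1 returns to the first vertex.

G21
G90
G00 X208.964 Y125.342
M4 S729
G1 X104.397 Y11.036 F745
G1 X129.223 Y161.179
G1 X203.126 Y150.458
G1 X20.009 Y5.765
G1 X72.188 Y22.739
G1 X208.964 Y125.342
M5
G00 X0.000 Y0.000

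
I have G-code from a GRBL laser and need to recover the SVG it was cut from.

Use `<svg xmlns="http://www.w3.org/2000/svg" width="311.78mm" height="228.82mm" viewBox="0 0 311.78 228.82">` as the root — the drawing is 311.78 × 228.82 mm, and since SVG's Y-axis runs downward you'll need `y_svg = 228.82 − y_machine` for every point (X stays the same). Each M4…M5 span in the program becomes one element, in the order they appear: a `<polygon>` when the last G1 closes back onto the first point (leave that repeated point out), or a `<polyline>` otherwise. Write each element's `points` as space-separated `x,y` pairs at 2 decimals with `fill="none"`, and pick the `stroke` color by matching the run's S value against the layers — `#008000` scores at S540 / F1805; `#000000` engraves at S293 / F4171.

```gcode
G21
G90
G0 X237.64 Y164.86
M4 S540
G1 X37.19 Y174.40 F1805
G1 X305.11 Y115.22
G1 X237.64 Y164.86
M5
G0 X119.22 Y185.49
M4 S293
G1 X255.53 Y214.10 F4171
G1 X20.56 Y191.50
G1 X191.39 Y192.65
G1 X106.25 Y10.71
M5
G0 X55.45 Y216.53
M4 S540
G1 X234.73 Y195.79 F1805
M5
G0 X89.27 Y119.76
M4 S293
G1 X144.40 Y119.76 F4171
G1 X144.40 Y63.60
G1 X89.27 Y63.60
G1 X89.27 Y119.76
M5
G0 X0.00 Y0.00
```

<svg xmlns="http://www.w3.org/2000/svg" width="311.78mm" height="228.82mm" viewBox="0 0 311.78 228.82">
  <polygon points="237.64,63.96 37.19,54.42 305.11,113.60" fill="none" stroke="#008000"/>
  <polyline points="119.22,43.33 255.53,14.72 20.56,37.32 191.39,36.17 106.25,218.11" fill="none" stroke="#000000"/>
  <polyline points="55.45,12.29 234.73,33.03" fill="none" stroke="#008000"/>
  <polygon points="89.27,109.06 144.40,109.06 144.40,165.22 89.27,165.22" fill="none" stroke="#000000"/>
</svg>

Each laser-on run becomes one SVG element. Flip Y back into SVG space with y_svg = 228.82 − y_machine.

Run 1: S540 ⇒ score layer `#008000`. The run returns to its start, so emit a `<polygon>` with points (Y-flipped): 237.64,63.96 37.19,54.42 305.11,113.60.

Run 2: the run's S293 means `#000000` (engrave). The run is open, so emit a `<polyline>` with points (Y-flipped): 119.22,43.33 255.53,14.72 20.56,37.32 191.39,36.17 106.25,218.11.

Run 3: power S540 maps to stroke `#008000` (score). The run is open, so emit a `<polyline>` with points (Y-flipped): 55.45,12.29 234.73,33.03.

Run 4: power S293 maps to stroke `#000000` (engrave). The run returns to its start, so emit a `<polygon>` with points (Y-flipped): 89.27,109.06 144.40,109.06 144.40,165.22 89.27,165.22.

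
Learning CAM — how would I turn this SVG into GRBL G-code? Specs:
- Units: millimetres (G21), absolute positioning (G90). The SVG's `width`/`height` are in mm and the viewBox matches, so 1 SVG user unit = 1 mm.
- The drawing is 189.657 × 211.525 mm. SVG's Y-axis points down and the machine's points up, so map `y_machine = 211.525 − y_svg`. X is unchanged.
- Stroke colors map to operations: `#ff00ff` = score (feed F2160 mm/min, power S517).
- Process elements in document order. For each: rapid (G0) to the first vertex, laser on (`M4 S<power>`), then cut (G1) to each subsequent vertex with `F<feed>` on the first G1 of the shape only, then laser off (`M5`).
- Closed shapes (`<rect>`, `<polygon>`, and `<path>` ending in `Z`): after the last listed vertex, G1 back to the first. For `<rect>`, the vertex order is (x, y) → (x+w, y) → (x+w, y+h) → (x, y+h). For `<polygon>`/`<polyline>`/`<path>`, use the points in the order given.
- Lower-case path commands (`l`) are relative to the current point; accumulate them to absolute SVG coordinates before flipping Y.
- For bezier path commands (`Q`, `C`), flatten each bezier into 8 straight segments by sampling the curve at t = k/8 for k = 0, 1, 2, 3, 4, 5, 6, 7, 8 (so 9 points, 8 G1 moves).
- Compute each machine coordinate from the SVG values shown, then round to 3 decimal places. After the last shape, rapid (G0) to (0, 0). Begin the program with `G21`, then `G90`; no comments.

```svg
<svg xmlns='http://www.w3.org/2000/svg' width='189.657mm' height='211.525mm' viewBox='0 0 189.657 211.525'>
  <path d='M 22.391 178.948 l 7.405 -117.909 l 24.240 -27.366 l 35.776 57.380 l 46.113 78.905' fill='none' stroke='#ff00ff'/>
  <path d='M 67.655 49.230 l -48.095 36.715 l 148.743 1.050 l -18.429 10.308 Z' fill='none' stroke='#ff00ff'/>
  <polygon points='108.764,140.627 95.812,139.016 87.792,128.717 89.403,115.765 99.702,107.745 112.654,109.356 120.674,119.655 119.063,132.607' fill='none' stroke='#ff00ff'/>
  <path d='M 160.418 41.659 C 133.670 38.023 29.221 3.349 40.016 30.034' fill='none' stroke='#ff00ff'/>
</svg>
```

G21
G90
G0 X22.391 Y32.577
M4 S517
G1 X29.796 Y150.486 F2160
G1 X54.036 Y177.852
G1 X89.812 Y120.472
G1 X135.925 Y41.567
M5
G0 X67.655 Y162.295
M4 S517
G1 X19.560 Y125.580 F2160
G1 X168.303 Y124.530
G1 X149.874 Y114.222
G1 X67.655 Y162.295
M5
G0 X108.764 Y70.898
M4 S517
G1 X95.812 Y72.509 F2160
G1 X87.792 Y82.808
G1 X89.403 Y95.760
G1 X99.702 Y103.780
G1 X112.654 Y102.169
G1 X120.674 Y91.870
G1 X119.063 Y78.918
G1 X108.764 Y70.898
M5
G0 X160.418 Y169.866
M4 S517
G1 X147.122 Y172.504 F2160
G1 X128.803 Y176.969
G1 X107.721 Y182.178
G1 X86.138 Y187.049
G1 X66.315 Y190.498
G1 X50.513 Y191.444
G1 X40.993 Y188.802
G1 X40.016 Y181.491
M5
G0 X0.000 Y0.000

Since the viewBox matches the mm dimensions, user units are millimetres directly. The only transform is the Y-flip y_m = 211.525 − y_svg.

Shape 1 is a open polyline drawn with `<path>`. Its stroke #ff00ff means score at S517, F2160. After flipping Y the toolpath is (22.391,32.577) → (29.796,150.486) → (54.036,177.852) → (89.812,120.472) → (135.925,41.567).

Shape 2 is a closed polygon drawn with `<path>`. Its stroke #ff00ff means score at S517, F2160. After flipping Y the toolpath is (67.655,162.295) → (19.560,125.580) → (168.303,124.530) → (149.874,114.222) → (67.655,162.295), returning to the start.

Shape 3 is a regular polygon drawn with `<polygon>`. Its stroke #ff00ff means score at S517, F2160. After flipping Y the toolpath is (108.764,70.898) → (95.812,72.509) → (87.792,82.808) → (89.403,95.760) → (99.702,103.780) → (112.654,102.169) → (120.674,91.870) → (119.063,78.918) → (108.764,70.898), returning to the start.

Shape 4 is a cubic bezier drawn with `<path>`. Its stroke #ff00ff means score at S517, F2160. After flipping Y the toolpath is (160.418,169.866) → (147.122,172.504) → (128.803,176.969) → (107.721,182.178) → (86.138,187.049) → (66.315,190.498) → (50.513,191.444) → (40.993,188.802) → (40.016,181.491).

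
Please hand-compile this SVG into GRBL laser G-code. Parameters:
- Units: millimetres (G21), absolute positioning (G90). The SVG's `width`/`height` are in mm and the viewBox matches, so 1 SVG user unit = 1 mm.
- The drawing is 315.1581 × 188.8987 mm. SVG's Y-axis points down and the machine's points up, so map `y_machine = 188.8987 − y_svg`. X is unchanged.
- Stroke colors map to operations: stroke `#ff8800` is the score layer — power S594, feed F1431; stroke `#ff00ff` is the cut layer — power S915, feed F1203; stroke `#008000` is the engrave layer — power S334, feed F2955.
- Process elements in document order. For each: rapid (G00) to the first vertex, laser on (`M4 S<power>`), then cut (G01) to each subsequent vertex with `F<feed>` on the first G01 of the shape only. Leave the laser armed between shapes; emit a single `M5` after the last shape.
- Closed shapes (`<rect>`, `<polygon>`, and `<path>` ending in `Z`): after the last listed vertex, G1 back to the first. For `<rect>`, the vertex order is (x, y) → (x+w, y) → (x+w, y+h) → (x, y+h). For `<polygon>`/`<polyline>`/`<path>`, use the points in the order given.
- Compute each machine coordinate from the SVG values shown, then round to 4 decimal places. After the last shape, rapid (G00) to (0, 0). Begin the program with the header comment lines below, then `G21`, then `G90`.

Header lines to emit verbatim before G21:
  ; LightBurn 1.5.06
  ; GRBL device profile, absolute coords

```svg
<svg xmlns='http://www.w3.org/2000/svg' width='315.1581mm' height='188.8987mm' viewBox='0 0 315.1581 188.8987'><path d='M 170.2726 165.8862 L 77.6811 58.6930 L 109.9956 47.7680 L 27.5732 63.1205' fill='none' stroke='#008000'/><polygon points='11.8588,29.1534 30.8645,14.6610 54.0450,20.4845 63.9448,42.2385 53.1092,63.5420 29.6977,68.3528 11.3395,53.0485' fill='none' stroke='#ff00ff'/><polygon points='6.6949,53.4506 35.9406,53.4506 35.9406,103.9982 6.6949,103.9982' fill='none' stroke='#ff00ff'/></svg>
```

Since the viewBox matches the mm dimensions, user units are millimetres directly. The only transform is the Y-flip y_m = 188.8987 − y_svg.

Shape 1 is a open polyline drawn with `<path>`. Its stroke #008000 means engrave at S334, F2955. After flipping Y the toolpath is (170.2726,23.0125) → (77.6811,130.2057) → (109.9956,141.1307) → (27.5732,125.7782).

Shape 2 is a regular polygon drawn with `<polygon>`. Its stroke #ff00ff means cut at S915, F1203. After flipping Y the toolpath is (11.8588,159.7453) → (30.8645,174.2377) → (54.0450,168.4142) → (63.9448,146.6602) → (53.1092,125.3567) → (29.6977,120.5459) → (11.3395,135.8502) → (11.8588,159.7453), returning to the start.

Shape 3 is a rectangle drawn with `<polygon>`. Its stroke #ff00ff means cut at S915, F1203. After flipping Y the toolpath is (6.6949,135.4481) → (35.9406,135.4481) → (35.9406,84.9005) → (6.6949,84.9005) → (6.6949,135.4481), returning to the start.

; LightBurn 1.5.06
; GRBL device profile, absolute coords
G21
G90
G00 X170.2726 Y23.0125
M4 S334
G01 X77.6811 Y130.2057 F2955
G01 X109.9956 Y141.1307
G01 X27.5732 Y125.7782
G00 X11.8588 Y159.7453
M4 S915
G01 X30.8645 Y174.2377 F1203
G01 X54.0450 Y168.4142
G01 X63.9448 Y146.6602
G01 X53.1092 Y125.3567
G01 X29.6977 Y120.5459
G01 X11.3395 Y135.8502
G01 X11.8588 Y159.7453
G00 X6.6949 Y135.4481
M4 S915
G01 X35.9406 Y135.4481 F1203
G01 X35.9406 Y84.9005
G01 X6.6949 Y84.9005
G01 X6.6949 Y135.4481
M5
G00 X0.0000 Y0.0000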